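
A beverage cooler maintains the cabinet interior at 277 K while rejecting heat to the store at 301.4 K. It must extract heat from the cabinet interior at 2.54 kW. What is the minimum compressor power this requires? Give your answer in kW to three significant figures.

0.224 kW

The reservoir spacing is ΔT = 301.4 − 277 = 24.40 K.
COP_Carnot = T_C/ΔT = 277.00/24.40 = 11.35.
Ẇ_min = Q̇/COP_Carnot = 2.540/11.35 = 0.2237 kW.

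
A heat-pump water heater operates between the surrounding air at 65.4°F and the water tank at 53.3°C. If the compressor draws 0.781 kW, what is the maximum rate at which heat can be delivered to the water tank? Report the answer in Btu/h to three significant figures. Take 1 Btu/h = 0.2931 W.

In absolute terms T_C = 291.71 K and T_H = 326.45 K, so ΔT = 34.74 K.
COP_Carnot = T_H/ΔT = 326.45/34.74 = 9.396.
Q̇_max = COP_Carnot × Ẇ = 9.396 × 0.7810 kW = 7.338 kW = 25040 Btu/h.

25000 Btu/h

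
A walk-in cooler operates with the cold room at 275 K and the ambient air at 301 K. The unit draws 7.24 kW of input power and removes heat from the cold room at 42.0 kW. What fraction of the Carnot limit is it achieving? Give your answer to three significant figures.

COP_actual = Q̇_C/Ẇ = 42.00/7.240 = 5.801.
The reservoir spacing is ΔT = 301 − 275 = 26.00 K.
COP_Carnot = T_C/ΔT = 275.00/26.00 = 10.58.
η_II = COP_actual/COP_Carnot = 5.801/10.58 = 0.5485.

0.548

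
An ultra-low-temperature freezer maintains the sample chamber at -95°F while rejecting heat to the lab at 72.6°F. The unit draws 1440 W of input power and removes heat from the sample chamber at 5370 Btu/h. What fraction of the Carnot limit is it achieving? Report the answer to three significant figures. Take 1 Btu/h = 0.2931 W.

0.502

Converting, Q̇_C = 5370 Btu/h = 1574 W, so COP_actual = Q̇_C/Ẇ = 1574/1440 = 1.093.
In absolute terms T_C = 202.59 K and T_H = 295.71 K, so ΔT = 93.11 K.
COP_Carnot = T_C/ΔT = 202.59/93.11 = 2.176.
η_II = COP_actual/COP_Carnot = 1.093/2.176 = 0.5023.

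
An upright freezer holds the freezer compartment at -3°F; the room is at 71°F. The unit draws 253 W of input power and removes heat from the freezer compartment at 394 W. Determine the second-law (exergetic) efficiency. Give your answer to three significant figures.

0.252

COP_actual = Q̇_C/Ẇ = 394.0/253.0 = 1.557.
In absolute terms T_C = 253.71 K and T_H = 294.82 K, so ΔT = 41.11 K.
COP_Carnot = T_C/ΔT = 253.71/41.11 = 6.171.
η_II = COP_actual/COP_Carnot = 1.557/6.171 = 0.2524.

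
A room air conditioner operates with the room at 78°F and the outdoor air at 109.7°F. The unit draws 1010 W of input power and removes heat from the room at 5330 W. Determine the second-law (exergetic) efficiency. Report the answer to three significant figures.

0.311

COP_actual = Q̇_C/Ẇ = 5330/1010 = 5.277.
In absolute terms T_C = 298.71 K and T_H = 316.32 K, so ΔT = 17.61 K.
COP_Carnot = T_C/ΔT = 298.71/17.61 = 16.96.
η_II = COP_actual/COP_Carnot = 5.277/16.96 = 0.3111.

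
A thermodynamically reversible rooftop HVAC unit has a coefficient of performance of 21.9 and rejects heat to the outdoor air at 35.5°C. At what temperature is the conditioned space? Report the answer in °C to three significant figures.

For a Carnot refrigerator COP_R = T_C/(T_H − T_C), so T_C = COP·T_H/(1 + COP).
With T_H = 308.65 K, T_C = 21.9 × 308.65/22.90 = 295.17 K.
Converting, 295.17 K = 22.02°C.

22.0 °C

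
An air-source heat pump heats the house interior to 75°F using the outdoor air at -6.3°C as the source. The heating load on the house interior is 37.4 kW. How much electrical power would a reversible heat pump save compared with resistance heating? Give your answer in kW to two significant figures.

In absolute terms T_C = 266.85 K and T_H = 297.04 K, so ΔT = 30.19 K.
COP_Carnot = T_H/ΔT = 297.04/30.19 = 9.839.
Resistance heating needs Ẇ_res = Q̇_H = 37.40 kW; the reversible heat pump needs only Ẇ_hp = Q̇_H/COP = 3.801 kW.
Saving = 37.40 − 3.801 = 33.60 kW.

34 kW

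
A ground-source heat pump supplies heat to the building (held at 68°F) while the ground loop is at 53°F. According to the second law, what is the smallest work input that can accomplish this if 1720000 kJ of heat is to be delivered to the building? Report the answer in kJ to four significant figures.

In absolute terms T_C = 284.82 K and T_H = 293.15 K, so ΔT = 8.333 K.
The reversible limit is COP_HP = T_H/ΔT = 35.18, so W_min = Q_H/COP = Q_H·ΔT/T_H.
W_min = 1720000 × 8.333/293.15 = 48890 kJ.

48890 kJ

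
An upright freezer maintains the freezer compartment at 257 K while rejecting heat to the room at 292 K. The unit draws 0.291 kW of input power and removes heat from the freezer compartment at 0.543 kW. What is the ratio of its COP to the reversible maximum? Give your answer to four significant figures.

0.2541

COP_actual = Q̇_C/Ẇ = 0.5430/0.2910 = 1.866.
The reservoir spacing is ΔT = 292 − 257 = 35.00 K.
COP_Carnot = T_C/ΔT = 257.00/35.00 = 7.343.
η_II = COP_actual/COP_Carnot = 1.866/7.343 = 0.2541.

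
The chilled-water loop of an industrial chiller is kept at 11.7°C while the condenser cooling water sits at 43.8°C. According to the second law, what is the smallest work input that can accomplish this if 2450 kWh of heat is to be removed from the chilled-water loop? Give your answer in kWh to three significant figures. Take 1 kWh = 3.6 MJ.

In absolute terms T_C = 284.85 K and T_H = 316.95 K, so ΔT = 32.10 K.
The reversible limit is COP_R = T_C/ΔT = 8.874, so W_min = Q_C/COP = Q_C·ΔT/T_C.
W_min = 2450 × 32.10/284.85 = 276.1 kWh.

276 kWh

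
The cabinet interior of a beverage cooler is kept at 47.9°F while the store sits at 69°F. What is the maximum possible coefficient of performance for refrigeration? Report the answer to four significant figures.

24.06

In absolute terms T_C = 281.98 K and T_H = 293.71 K, so ΔT = 11.72 K.
For a reversible cycle, COP_Carnot = T_C/ΔT = 281.98/11.72 = 24.06.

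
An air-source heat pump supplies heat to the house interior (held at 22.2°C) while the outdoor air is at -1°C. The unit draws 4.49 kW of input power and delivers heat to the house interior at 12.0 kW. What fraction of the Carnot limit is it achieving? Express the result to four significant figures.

COP_actual = Q̇_H/Ẇ = 12.00/4.490 = 2.673.
In absolute terms T_C = 272.15 K and T_H = 295.35 K, so ΔT = 23.20 K.
COP_Carnot = T_H/ΔT = 295.35/23.20 = 12.73.
η_II = COP_actual/COP_Carnot = 2.673/12.73 = 0.2099.

0.2099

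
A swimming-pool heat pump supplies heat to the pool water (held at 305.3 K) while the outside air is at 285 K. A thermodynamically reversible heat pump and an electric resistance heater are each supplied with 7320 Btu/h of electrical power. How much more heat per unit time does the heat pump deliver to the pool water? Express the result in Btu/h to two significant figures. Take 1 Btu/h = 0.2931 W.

The reservoir spacing is ΔT = 305.3 − 285 = 20.30 K.
COP_Carnot = T_H/ΔT = 305.30/20.30 = 15.04.
The heat pump delivers Q̇_H = COP × Ẇ = 110100 Btu/h; the resistance heater delivers Ẇ = 7320 Btu/h.
Extra = (COP − 1)·Ẇ = 102800 Btu/h.

100000 Btu/h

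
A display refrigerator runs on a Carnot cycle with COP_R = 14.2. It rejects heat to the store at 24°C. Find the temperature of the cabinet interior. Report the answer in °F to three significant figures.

40.0 °F

For a Carnot refrigerator COP_R = T_C/(T_H − T_C), so T_C = COP·T_H/(1 + COP).
With T_H = 297.15 K, T_C = 14.2 × 297.15/15.20 = 277.60 K.
Converting, 277.60 K = 40.01°F.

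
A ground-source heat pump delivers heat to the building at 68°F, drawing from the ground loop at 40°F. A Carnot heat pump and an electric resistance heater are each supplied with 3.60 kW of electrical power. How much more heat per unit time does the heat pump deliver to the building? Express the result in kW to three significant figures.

64.2 kW

In absolute terms T_C = 277.59 K and T_H = 293.15 K, so ΔT = 15.56 K.
COP_Carnot = T_H/ΔT = 293.15/15.56 = 18.85.
The heat pump delivers Q̇_H = COP × Ẇ = 67.84 kW; the resistance heater delivers Ẇ = 3.600 kW.
Extra = (COP − 1)·Ẇ = 64.24 kW.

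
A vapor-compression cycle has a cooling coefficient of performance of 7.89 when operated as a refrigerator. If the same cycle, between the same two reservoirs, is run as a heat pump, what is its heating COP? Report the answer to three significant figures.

8.89

The first law on one cycle gives Q_H = Q_C + W, so Q_H/W = Q_C/W + 1.
COP_HP = COP_R + 1 = 7.89 + 1 = 8.89.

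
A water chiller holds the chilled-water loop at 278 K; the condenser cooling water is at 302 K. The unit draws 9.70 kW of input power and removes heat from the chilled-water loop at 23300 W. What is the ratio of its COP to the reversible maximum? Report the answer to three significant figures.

0.207

Converting, Q̇_C = 23300 W = 23.30 kW, so COP_actual = Q̇_C/Ẇ = 23.30/9.700 = 2.402.
The reservoir spacing is ΔT = 302 − 278 = 24.00 K.
COP_Carnot = T_C/ΔT = 278.00/24.00 = 11.58.
η_II = COP_actual/COP_Carnot = 2.402/11.58 = 0.2074.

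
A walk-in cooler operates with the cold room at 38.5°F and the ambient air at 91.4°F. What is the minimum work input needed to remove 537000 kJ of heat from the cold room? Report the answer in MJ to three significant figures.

57.0 MJ

In absolute terms T_C = 276.76 K and T_H = 306.15 K, so ΔT = 29.39 K.
The reversible limit is COP_R = T_C/ΔT = 9.417, so W_min = Q_C/COP = Q_C·ΔT/T_C.
W_min = 537000 × 29.39/276.76 = 57020 kJ = 57.02 MJ.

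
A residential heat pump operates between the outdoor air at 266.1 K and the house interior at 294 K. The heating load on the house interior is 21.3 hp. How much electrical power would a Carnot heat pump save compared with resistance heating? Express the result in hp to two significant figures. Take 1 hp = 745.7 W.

The reservoir spacing is ΔT = 294 − 266.1 = 27.90 K.
COP_Carnot = T_H/ΔT = 294.00/27.90 = 10.54.
Resistance heating needs Ẇ_res = Q̇_H = 21.30 hp; the reversible heat pump needs only Ẇ_hp = Q̇_H/COP = 2.021 hp.
Saving = 21.30 − 2.021 = 19.28 hp.

19 hp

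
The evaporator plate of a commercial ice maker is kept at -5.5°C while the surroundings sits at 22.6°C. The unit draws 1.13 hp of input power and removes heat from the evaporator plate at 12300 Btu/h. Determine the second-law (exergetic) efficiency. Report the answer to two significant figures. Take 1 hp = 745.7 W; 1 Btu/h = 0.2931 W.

Converting, Q̇_C = 12300 Btu/h = 4.835 hp, so COP_actual = Q̇_C/Ẇ = 4.835/1.130 = 4.278.
In absolute terms T_C = 267.65 K and T_H = 295.75 K, so ΔT = 28.10 K.
COP_Carnot = T_C/ΔT = 267.65/28.10 = 9.525.
η_II = COP_actual/COP_Carnot = 4.278/9.525 = 0.4492.

0.45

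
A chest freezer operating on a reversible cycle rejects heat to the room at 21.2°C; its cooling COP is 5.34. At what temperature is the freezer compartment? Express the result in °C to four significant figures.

-25.23 °C

For a Carnot refrigerator COP_R = T_C/(T_H − T_C), so T_C = COP·T_H/(1 + COP).
With T_H = 294.35 K, T_C = 5.34 × 294.35/6.340 = 247.92 K.
Converting, 247.92 K = -25.23°C.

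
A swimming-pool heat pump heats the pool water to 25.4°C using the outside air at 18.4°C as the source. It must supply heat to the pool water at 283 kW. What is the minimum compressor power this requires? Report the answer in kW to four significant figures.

6.635 kW

In absolute terms T_C = 291.55 K and T_H = 298.55 K, so ΔT = 7.000 K.
COP_Carnot = T_H/ΔT = 298.55/7.000 = 42.65.
Ẇ_min = Q̇/COP_Carnot = 283.0/42.65 = 6.635 kW.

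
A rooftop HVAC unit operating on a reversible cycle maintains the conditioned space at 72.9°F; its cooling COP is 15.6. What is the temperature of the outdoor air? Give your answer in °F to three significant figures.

107 °F

COP_R = T_C/(T_H − T_C) gives T_H − T_C = T_C/COP.
With T_C = 295.87 K, T_H = 295.87 × (1 + 1/15.6) = 314.84 K.
Converting, 314.84 K = 107.04°F.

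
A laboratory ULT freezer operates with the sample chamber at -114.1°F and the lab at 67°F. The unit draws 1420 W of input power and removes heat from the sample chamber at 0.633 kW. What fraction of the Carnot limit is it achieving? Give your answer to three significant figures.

Converting, Q̇_C = 0.6330 kW = 633.0 W, so COP_actual = Q̇_C/Ẇ = 633.0/1420 = 0.4458.
In absolute terms T_C = 191.98 K and T_H = 292.59 K, so ΔT = 100.6 K.
COP_Carnot = T_C/ΔT = 191.98/100.6 = 1.908.
η_II = COP_actual/COP_Carnot = 0.4458/1.908 = 0.2336.

0.234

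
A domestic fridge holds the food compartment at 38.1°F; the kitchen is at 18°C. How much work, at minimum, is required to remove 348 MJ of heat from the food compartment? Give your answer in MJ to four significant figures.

In absolute terms T_C = 276.54 K and T_H = 291.15 K, so ΔT = 14.61 K.
The reversible limit is COP_R = T_C/ΔT = 18.93, so W_min = Q_C/COP = Q_C·ΔT/T_C.
W_min = 348.0 × 14.61/276.54 = 18.39 MJ.

18.39 MJ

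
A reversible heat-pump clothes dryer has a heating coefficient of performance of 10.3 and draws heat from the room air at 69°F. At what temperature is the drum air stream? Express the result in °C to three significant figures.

52.1 °C

COP_HP = T_H/(T_H − T_C) rearranges to T_H = COP·T_C/(COP − 1).
With T_C = 293.71 K, T_H = 10.3 × 293.71/9.300 = 325.29 K.
Converting, 325.29 K = 52.14°C.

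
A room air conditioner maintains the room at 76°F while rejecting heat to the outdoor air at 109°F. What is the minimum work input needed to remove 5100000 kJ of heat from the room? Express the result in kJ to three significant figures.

314000 kJ

In absolute terms T_C = 297.59 K and T_H = 315.93 K, so ΔT = 18.33 K.
The reversible limit is COP_R = T_C/ΔT = 16.23, so W_min = Q_C/COP = Q_C·ΔT/T_C.
W_min = 5100000 × 18.33/297.59 = 314200 kJ.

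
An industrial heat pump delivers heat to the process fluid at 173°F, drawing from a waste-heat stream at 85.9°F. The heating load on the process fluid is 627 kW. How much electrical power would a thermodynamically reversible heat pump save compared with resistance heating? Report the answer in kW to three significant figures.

In absolute terms T_C = 303.09 K and T_H = 351.48 K, so ΔT = 48.39 K.
COP_Carnot = T_H/ΔT = 351.48/48.39 = 7.264.
Resistance heating needs Ẇ_res = Q̇_H = 627.0 kW; the reversible heat pump needs only Ẇ_hp = Q̇_H/COP = 86.32 kW.
Saving = 627.0 − 86.32 = 540.7 kW.

541 kW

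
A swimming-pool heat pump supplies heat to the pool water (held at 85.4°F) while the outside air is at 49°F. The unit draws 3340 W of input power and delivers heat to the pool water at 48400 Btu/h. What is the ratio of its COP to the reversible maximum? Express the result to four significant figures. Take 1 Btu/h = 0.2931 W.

0.2836

Converting, Q̇_H = 48400 Btu/h = 14190 W, so COP_actual = Q̇_H/Ẇ = 14190/3340 = 4.247.
In absolute terms T_C = 282.59 K and T_H = 302.82 K, so ΔT = 20.22 K.
COP_Carnot = T_H/ΔT = 302.82/20.22 = 14.97.
η_II = COP_actual/COP_Carnot = 4.247/14.97 = 0.2836.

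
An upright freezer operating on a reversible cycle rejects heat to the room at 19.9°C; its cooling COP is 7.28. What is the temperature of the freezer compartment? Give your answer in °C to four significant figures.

For a Carnot refrigerator COP_R = T_C/(T_H − T_C), so T_C = COP·T_H/(1 + COP).
With T_H = 293.05 K, T_C = 7.28 × 293.05/8.280 = 257.66 K.
Converting, 257.66 K = -15.49°C.

-15.49 °C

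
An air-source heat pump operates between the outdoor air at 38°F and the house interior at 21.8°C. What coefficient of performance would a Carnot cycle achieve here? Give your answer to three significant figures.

16.0

In absolute terms T_C = 276.48 K and T_H = 294.95 K, so ΔT = 18.47 K.
For a reversible cycle, COP_Carnot = T_H/ΔT = 294.95/18.47 = 15.97.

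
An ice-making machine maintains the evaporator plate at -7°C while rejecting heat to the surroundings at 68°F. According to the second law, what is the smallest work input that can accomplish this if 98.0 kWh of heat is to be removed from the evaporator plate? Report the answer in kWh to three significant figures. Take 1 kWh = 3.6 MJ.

9.94 kWh

In absolute terms T_C = 266.15 K and T_H = 293.15 K, so ΔT = 27.00 K.
The reversible limit is COP_R = T_C/ΔT = 9.857, so W_min = Q_C/COP = Q_C·ΔT/T_C.
W_min = 98.00 × 27.00/266.15 = 9.942 kWh.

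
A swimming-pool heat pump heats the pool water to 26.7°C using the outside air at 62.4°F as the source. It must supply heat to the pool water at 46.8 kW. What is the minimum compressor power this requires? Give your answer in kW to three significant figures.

1.53 kW

In absolute terms T_C = 290.04 K and T_H = 299.85 K, so ΔT = 9.811 K.
COP_Carnot = T_H/ΔT = 299.85/9.811 = 30.56.
Ẇ_min = Q̇/COP_Carnot = 46.80/30.56 = 1.531 kW.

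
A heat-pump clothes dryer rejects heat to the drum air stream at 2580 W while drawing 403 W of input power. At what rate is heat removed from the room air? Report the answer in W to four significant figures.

For a cyclic device the first law requires Q̇_H = Q̇_C + Ẇ.
Q̇_C = Q̇_H − Ẇ = 2177 W.

2177 W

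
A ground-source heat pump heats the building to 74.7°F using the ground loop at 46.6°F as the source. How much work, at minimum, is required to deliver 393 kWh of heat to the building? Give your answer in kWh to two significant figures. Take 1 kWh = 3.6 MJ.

21 kWh

In absolute terms T_C = 281.26 K and T_H = 296.87 K, so ΔT = 15.61 K.
The reversible limit is COP_HP = T_H/ΔT = 19.02, so W_min = Q_H/COP = Q_H·ΔT/T_H.
W_min = 393.0 × 15.61/296.87 = 20.67 kWh.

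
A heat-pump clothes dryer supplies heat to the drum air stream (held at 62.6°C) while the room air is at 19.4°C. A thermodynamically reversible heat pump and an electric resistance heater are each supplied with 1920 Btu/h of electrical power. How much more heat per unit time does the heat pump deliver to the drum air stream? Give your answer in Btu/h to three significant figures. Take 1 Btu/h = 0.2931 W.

In absolute terms T_C = 292.55 K and T_H = 335.75 K, so ΔT = 43.20 K.
COP_Carnot = T_H/ΔT = 335.75/43.20 = 7.772.
The heat pump delivers Q̇_H = COP × Ẇ = 14920 Btu/h; the resistance heater delivers Ẇ = 1920 Btu/h.
Extra = (COP − 1)·Ẇ = 13000 Btu/h.

13000 Btu/h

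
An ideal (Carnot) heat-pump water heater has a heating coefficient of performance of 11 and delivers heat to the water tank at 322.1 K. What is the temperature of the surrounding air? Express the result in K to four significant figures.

COP_HP = T_H/(T_H − T_C) gives T_H − T_C = T_H/COP.
With T_H = 322.10 K, T_C = 322.10 × (1 − 1/11) = 292.82 K.

292.8 K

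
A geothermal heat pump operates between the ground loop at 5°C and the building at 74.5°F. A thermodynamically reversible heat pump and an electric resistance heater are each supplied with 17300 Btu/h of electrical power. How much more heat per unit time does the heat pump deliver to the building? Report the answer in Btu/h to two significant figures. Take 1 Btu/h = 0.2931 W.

In absolute terms T_C = 278.15 K and T_H = 296.76 K, so ΔT = 18.61 K.
COP_Carnot = T_H/ΔT = 296.76/18.61 = 15.95.
The heat pump delivers Q̇_H = COP × Ẇ = 275900 Btu/h; the resistance heater delivers Ẇ = 17300 Btu/h.
Extra = (COP − 1)·Ẇ = 258600 Btu/h.

260000 Btu/h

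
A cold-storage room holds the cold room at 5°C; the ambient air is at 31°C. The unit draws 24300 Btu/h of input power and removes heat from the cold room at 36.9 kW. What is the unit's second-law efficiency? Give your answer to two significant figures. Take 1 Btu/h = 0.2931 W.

Converting, Q̇_C = 36.90 kW = 125900 Btu/h, so COP_actual = Q̇_C/Ẇ = 125900/24300 = 5.181.
In absolute terms T_C = 278.15 K and T_H = 304.15 K, so ΔT = 26.00 K.
COP_Carnot = T_C/ΔT = 278.15/26.00 = 10.70.
η_II = COP_actual/COP_Carnot = 5.181/10.70 = 0.4843.

0.48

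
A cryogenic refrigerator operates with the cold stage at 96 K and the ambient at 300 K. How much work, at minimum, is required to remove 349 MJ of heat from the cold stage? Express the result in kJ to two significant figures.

The reservoir spacing is ΔT = 300 − 96 = 204.0 K.
The reversible limit is COP_R = T_C/ΔT = 0.4706, so W_min = Q_C/COP = Q_C·ΔT/T_C.
W_min = 349.0 × 204.0/96.00 = 741.6 MJ = 741600 kJ.

740000 kJ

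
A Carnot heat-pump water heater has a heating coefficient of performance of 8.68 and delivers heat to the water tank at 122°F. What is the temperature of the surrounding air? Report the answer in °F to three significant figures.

55.0 °F

COP_HP = T_H/(T_H − T_C) gives T_H − T_C = T_H/COP.
With T_H = 323.15 K, T_C = 323.15 × (1 − 1/8.68) = 285.92 K.
Converting, 285.92 K = 54.99°F.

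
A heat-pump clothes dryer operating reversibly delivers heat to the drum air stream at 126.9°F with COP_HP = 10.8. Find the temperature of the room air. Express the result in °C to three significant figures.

COP_HP = T_H/(T_H − T_C) gives T_H − T_C = T_H/COP.
With T_H = 325.87 K, T_C = 325.87 × (1 − 1/10.8) = 295.70 K.
Converting, 295.70 K = 22.55°C.

22.5 °C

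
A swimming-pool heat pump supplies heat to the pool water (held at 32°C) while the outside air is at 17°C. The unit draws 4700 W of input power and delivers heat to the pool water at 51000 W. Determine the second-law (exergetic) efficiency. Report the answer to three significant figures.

0.533

COP_actual = Q̇_H/Ẇ = 51000/4700 = 10.85.
In absolute terms T_C = 290.15 K and T_H = 305.15 K, so ΔT = 15.00 K.
COP_Carnot = T_H/ΔT = 305.15/15.00 = 20.34.
η_II = COP_actual/COP_Carnot = 10.85/20.34 = 0.5334.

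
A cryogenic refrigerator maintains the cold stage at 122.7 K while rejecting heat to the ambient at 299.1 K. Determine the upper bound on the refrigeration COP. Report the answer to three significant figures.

The reservoir spacing is ΔT = 299.1 − 122.7 = 176.4 K.
For a reversible cycle, COP_Carnot = T_C/ΔT = 122.70/176.4 = 0.6956.

0.696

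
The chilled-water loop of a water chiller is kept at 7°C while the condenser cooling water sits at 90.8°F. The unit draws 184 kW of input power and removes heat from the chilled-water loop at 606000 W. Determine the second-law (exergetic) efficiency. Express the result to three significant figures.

0.302

Converting, Q̇_C = 606000 W = 606.0 kW, so COP_actual = Q̇_C/Ẇ = 606.0/184.0 = 3.293.
In absolute terms T_C = 280.15 K and T_H = 305.82 K, so ΔT = 25.67 K.
COP_Carnot = T_C/ΔT = 280.15/25.67 = 10.91.
η_II = COP_actual/COP_Carnot = 3.293/10.91 = 0.3017.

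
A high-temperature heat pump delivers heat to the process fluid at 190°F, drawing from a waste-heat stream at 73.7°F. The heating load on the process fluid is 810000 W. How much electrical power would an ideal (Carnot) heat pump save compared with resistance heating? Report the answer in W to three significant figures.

665000 W

In absolute terms T_C = 296.32 K and T_H = 360.93 K, so ΔT = 64.61 K.
COP_Carnot = T_H/ΔT = 360.93/64.61 = 5.586.
Resistance heating needs Ẇ_res = Q̇_H = 810000 W; the reversible heat pump needs only Ẇ_hp = Q̇_H/COP = 145000 W.
Saving = 810000 − 145000 = 665000 W.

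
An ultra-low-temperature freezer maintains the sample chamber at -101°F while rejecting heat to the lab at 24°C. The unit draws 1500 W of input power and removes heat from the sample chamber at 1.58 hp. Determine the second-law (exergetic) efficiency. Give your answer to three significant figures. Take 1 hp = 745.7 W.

0.386

Converting, Q̇_C = 1.580 hp = 1178 W, so COP_actual = Q̇_C/Ẇ = 1178/1500 = 0.7855.
In absolute terms T_C = 199.26 K and T_H = 297.15 K, so ΔT = 97.89 K.
COP_Carnot = T_C/ΔT = 199.26/97.89 = 2.036.
η_II = COP_actual/COP_Carnot = 0.7855/2.036 = 0.3859.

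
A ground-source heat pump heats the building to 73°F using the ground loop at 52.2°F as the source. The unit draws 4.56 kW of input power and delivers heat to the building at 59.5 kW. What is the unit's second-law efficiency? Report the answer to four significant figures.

COP_actual = Q̇_H/Ẇ = 59.50/4.560 = 13.05.
In absolute terms T_C = 284.37 K and T_H = 295.93 K, so ΔT = 11.56 K.
COP_Carnot = T_H/ΔT = 295.93/11.56 = 25.61.
η_II = COP_actual/COP_Carnot = 13.05/25.61 = 0.5095.

0.5095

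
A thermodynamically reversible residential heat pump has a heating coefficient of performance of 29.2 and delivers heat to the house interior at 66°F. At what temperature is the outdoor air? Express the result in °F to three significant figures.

48.0 °F

COP_HP = T_H/(T_H − T_C) gives T_H − T_C = T_H/COP.
With T_H = 292.04 K, T_C = 292.04 × (1 − 1/29.2) = 282.04 K.
Converting, 282.04 K = 48.00°F.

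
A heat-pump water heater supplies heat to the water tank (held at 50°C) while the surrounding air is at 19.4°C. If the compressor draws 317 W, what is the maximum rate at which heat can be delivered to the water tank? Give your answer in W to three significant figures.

In absolute terms T_C = 292.55 K and T_H = 323.15 K, so ΔT = 30.60 K.
COP_Carnot = T_H/ΔT = 323.15/30.60 = 10.56.
Q̇_max = COP_Carnot × Ẇ = 10.56 × 317.0 W = 3348 W.

3350 W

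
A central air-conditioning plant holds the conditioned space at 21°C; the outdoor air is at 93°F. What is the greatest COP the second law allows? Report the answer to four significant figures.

In absolute terms T_C = 294.15 K and T_H = 307.04 K, so ΔT = 12.89 K.
For a reversible cycle, COP_Carnot = T_C/ΔT = 294.15/12.89 = 22.82.

22.82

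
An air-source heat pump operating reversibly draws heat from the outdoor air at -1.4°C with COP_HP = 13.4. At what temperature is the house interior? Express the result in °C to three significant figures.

20.5 °C

COP_HP = T_H/(T_H − T_C) rearranges to T_H = COP·T_C/(COP − 1).
With T_C = 271.75 K, T_H = 13.4 × 271.75/12.40 = 293.67 K.
Converting, 293.67 K = 20.52°C.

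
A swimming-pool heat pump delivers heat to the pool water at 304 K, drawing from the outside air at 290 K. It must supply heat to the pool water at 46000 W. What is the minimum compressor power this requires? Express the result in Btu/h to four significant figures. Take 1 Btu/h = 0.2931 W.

7228 Btu/h

The reservoir spacing is ΔT = 304 − 290 = 14.00 K.
COP_Carnot = T_H/ΔT = 304.00/14.00 = 21.71.
Ẇ_min = Q̇/COP_Carnot = 46000/21.71 = 2118 W = 7228 Btu/h.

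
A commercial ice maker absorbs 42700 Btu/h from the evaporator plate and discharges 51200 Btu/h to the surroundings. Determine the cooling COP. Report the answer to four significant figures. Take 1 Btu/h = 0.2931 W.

5.024

The first law gives Q̇_H = Q̇_C + Ẇ, so the three rates are Q̇_C = 42700, Q̇_H = 51200, Ẇ = 8500 Btu/h.
COP_R = Q̇_C/Ẇ = 42700/8500 = 5.024.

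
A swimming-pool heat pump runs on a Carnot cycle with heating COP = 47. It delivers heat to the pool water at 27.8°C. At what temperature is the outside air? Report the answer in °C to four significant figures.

COP_HP = T_H/(T_H − T_C) gives T_H − T_C = T_H/COP.
With T_H = 300.95 K, T_C = 300.95 × (1 − 1/47) = 294.55 K.
Converting, 294.55 K = 21.40°C.

21.40 °C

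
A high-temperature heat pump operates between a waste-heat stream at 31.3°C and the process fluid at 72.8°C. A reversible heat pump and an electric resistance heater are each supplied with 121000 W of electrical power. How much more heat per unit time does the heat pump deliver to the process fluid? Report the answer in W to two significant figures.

In absolute terms T_C = 304.45 K and T_H = 345.95 K, so ΔT = 41.50 K.
COP_Carnot = T_H/ΔT = 345.95/41.50 = 8.336.
The heat pump delivers Q̇_H = COP × Ẇ = 1009000 W; the resistance heater delivers Ẇ = 121000 W.
Extra = (COP − 1)·Ẇ = 887700 W.

890000 W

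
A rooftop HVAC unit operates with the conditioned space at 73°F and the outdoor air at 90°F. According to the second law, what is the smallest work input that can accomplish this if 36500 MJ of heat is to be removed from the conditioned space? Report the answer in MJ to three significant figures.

1160 MJ

In absolute terms T_C = 295.93 K and T_H = 305.37 K, so ΔT = 9.444 K.
The reversible limit is COP_R = T_C/ΔT = 31.33, so W_min = Q_C/COP = Q_C·ΔT/T_C.
W_min = 36500 × 9.444/295.93 = 1165 MJ.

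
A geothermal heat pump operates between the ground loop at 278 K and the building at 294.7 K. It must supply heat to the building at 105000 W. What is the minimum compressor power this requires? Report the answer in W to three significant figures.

The reservoir spacing is ΔT = 294.7 − 278 = 16.70 K.
COP_Carnot = T_H/ΔT = 294.70/16.70 = 17.65.
Ẇ_min = Q̇/COP_Carnot = 105000/17.65 = 5950 W.

5950 W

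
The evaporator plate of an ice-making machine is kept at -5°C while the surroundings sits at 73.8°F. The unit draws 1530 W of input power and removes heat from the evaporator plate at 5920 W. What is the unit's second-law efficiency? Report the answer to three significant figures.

COP_actual = Q̇_C/Ẇ = 5920/1530 = 3.869.
In absolute terms T_C = 268.15 K and T_H = 296.37 K, so ΔT = 28.22 K.
COP_Carnot = T_C/ΔT = 268.15/28.22 = 9.501.
η_II = COP_actual/COP_Carnot = 3.869/9.501 = 0.4072.

0.407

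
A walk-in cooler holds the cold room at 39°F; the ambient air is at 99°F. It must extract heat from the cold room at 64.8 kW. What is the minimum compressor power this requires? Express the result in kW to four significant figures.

7.797 kW

In absolute terms T_C = 277.04 K and T_H = 310.37 K, so ΔT = 33.33 K.
COP_Carnot = T_C/ΔT = 277.04/33.33 = 8.311.
Ẇ_min = Q̇/COP_Carnot = 64.80/8.311 = 7.797 kW.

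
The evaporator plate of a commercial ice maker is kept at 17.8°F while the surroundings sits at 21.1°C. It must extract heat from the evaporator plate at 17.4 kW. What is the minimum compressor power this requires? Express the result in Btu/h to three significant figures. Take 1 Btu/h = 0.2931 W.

6490 Btu/h

In absolute terms T_C = 265.26 K and T_H = 294.25 K, so ΔT = 28.99 K.
COP_Carnot = T_C/ΔT = 265.26/28.99 = 9.150.
Ẇ_min = Q̇/COP_Carnot = 17.40/9.150 = 1.902 kW = 6488 Btu/h.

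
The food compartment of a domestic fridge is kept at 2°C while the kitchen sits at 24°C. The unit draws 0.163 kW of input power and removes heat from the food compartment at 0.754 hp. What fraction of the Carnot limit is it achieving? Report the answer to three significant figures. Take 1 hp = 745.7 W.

Converting, Q̇_C = 0.7540 hp = 0.5623 kW, so COP_actual = Q̇_C/Ẇ = 0.5623/0.1630 = 3.449.
In absolute terms T_C = 275.15 K and T_H = 297.15 K, so ΔT = 22.00 K.
COP_Carnot = T_C/ΔT = 275.15/22.00 = 12.51.
η_II = COP_actual/COP_Carnot = 3.449/12.51 = 0.2758.

0.276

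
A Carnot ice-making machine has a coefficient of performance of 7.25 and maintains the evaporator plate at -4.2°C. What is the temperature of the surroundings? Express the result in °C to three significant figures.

32.9 °C

COP_R = T_C/(T_H − T_C) gives T_H − T_C = T_C/COP.
With T_C = 268.95 K, T_H = 268.95 × (1 + 1/7.25) = 306.05 K.
Converting, 306.05 K = 32.90°C.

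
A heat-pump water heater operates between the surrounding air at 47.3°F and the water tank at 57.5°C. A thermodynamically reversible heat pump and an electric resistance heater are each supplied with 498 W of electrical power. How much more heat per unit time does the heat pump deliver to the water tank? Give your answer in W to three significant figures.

2860 W

In absolute terms T_C = 281.65 K and T_H = 330.65 K, so ΔT = 49.00 K.
COP_Carnot = T_H/ΔT = 330.65/49.00 = 6.748.
The heat pump delivers Q̇_H = COP × Ẇ = 3360 W; the resistance heater delivers Ẇ = 498.0 W.
Extra = (COP − 1)·Ẇ = 2862 W.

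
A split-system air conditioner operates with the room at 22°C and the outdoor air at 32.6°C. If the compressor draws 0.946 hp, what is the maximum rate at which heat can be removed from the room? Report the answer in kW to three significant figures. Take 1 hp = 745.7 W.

19.6 kW

In absolute terms T_C = 295.15 K and T_H = 305.75 K, so ΔT = 10.60 K.
COP_Carnot = T_C/ΔT = 295.15/10.60 = 27.84.
Q̇_max = COP_Carnot × Ẇ = 27.84 × 0.9460 hp = 26.34 hp = 19.64 kW.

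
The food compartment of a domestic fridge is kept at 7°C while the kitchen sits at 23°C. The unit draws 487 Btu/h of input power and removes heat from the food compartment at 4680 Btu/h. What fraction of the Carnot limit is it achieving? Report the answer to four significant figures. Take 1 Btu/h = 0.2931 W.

COP_actual = Q̇_C/Ẇ = 4680/487.0 = 9.610.
In absolute terms T_C = 280.15 K and T_H = 296.15 K, so ΔT = 16.00 K.
COP_Carnot = T_C/ΔT = 280.15/16.00 = 17.51.
η_II = COP_actual/COP_Carnot = 9.610/17.51 = 0.5488.

0.5488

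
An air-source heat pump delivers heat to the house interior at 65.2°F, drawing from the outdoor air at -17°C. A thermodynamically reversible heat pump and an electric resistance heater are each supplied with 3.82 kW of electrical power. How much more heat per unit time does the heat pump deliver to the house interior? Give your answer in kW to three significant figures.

27.6 kW

In absolute terms T_C = 256.15 K and T_H = 291.59 K, so ΔT = 35.44 K.
COP_Carnot = T_H/ΔT = 291.59/35.44 = 8.227.
The heat pump delivers Q̇_H = COP × Ẇ = 31.43 kW; the resistance heater delivers Ẇ = 3.820 kW.
Extra = (COP − 1)·Ẇ = 27.61 kW.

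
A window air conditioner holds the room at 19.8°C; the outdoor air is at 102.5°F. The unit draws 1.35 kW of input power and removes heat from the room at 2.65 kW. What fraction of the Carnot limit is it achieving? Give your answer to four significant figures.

0.1298

COP_actual = Q̇_C/Ẇ = 2.650/1.350 = 1.963.
In absolute terms T_C = 292.95 K and T_H = 312.32 K, so ΔT = 19.37 K.
COP_Carnot = T_C/ΔT = 292.95/19.37 = 15.13.
η_II = COP_actual/COP_Carnot = 1.963/15.13 = 0.1298.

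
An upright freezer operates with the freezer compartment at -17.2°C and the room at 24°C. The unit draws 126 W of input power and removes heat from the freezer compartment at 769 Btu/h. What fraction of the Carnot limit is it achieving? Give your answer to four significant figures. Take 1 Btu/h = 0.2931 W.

Converting, Q̇_C = 769.0 Btu/h = 225.4 W, so COP_actual = Q̇_C/Ẇ = 225.4/126.0 = 1.789.
In absolute terms T_C = 255.95 K and T_H = 297.15 K, so ΔT = 41.20 K.
COP_Carnot = T_C/ΔT = 255.95/41.20 = 6.212.
η_II = COP_actual/COP_Carnot = 1.789/6.212 = 0.2879.

0.2879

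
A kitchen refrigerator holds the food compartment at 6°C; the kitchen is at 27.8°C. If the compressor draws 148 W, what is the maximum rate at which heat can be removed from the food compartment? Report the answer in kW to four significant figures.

In absolute terms T_C = 279.15 K and T_H = 300.95 K, so ΔT = 21.80 K.
COP_Carnot = T_C/ΔT = 279.15/21.80 = 12.81.
Q̇_max = COP_Carnot × Ẇ = 12.81 × 148.0 W = 1895 W = 1.895 kW.

1.895 kW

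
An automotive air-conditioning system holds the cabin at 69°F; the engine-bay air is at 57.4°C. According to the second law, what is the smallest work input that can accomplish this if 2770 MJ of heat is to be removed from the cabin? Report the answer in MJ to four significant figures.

In absolute terms T_C = 293.71 K and T_H = 330.55 K, so ΔT = 36.84 K.
The reversible limit is COP_R = T_C/ΔT = 7.972, so W_min = Q_C/COP = Q_C·ΔT/T_C.
W_min = 2770 × 36.84/293.71 = 347.5 MJ.

347.5 MJ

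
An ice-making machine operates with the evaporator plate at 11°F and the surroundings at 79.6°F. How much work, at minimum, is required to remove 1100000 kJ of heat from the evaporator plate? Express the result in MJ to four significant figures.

In absolute terms T_C = 261.48 K and T_H = 299.59 K, so ΔT = 38.11 K.
The reversible limit is COP_R = T_C/ΔT = 6.861, so W_min = Q_C/COP = Q_C·ΔT/T_C.
W_min = 1100000 × 38.11/261.48 = 160300 kJ = 160.3 MJ.

160.3 MJ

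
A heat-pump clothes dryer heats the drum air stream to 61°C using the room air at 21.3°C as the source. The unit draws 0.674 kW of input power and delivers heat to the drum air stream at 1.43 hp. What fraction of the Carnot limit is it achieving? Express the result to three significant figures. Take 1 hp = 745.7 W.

0.188

Converting, Q̇_H = 1.430 hp = 1.066 kW, so COP_actual = Q̇_H/Ẇ = 1.066/0.6740 = 1.582.
In absolute terms T_C = 294.45 K and T_H = 334.15 K, so ΔT = 39.70 K.
COP_Carnot = T_H/ΔT = 334.15/39.70 = 8.417.
η_II = COP_actual/COP_Carnot = 1.582/8.417 = 0.1880.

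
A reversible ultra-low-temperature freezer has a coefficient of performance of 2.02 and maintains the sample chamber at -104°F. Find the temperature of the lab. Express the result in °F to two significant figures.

COP_R = T_C/(T_H − T_C) gives T_H − T_C = T_C/COP.
With T_C = 197.59 K, T_H = 197.59 × (1 + 1/2.02) = 295.41 K.
Converting, 295.41 K = 72.07°F.

72 °F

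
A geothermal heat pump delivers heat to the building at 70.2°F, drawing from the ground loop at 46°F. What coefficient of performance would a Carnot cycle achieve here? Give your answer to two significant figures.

22

In absolute terms T_C = 280.93 K and T_H = 294.37 K, so ΔT = 13.44 K.
For a reversible cycle, COP_Carnot = T_H/ΔT = 294.37/13.44 = 21.90.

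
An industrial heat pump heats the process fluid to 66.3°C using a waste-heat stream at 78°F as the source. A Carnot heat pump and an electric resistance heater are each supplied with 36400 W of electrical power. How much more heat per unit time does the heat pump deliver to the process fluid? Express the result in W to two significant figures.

270000 W

In absolute terms T_C = 298.71 K and T_H = 339.45 K, so ΔT = 40.74 K.
COP_Carnot = T_H/ΔT = 339.45/40.74 = 8.331.
The heat pump delivers Q̇_H = COP × Ẇ = 303300 W; the resistance heater delivers Ẇ = 36400 W.
Extra = (COP − 1)·Ẇ = 266900 W.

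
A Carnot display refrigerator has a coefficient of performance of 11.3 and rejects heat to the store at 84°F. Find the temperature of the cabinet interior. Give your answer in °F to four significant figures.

39.80 °F

For a Carnot refrigerator COP_R = T_C/(T_H − T_C), so T_C = COP·T_H/(1 + COP).
With T_H = 302.04 K, T_C = 11.3 × 302.04/12.30 = 277.48 K.
Converting, 277.48 K = 39.80°F.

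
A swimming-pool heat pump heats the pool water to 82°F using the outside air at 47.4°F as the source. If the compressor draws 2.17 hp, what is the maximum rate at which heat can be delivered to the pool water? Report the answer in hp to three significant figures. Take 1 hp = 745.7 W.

In absolute terms T_C = 281.71 K and T_H = 300.93 K, so ΔT = 19.22 K.
COP_Carnot = T_H/ΔT = 300.93/19.22 = 15.66.
Q̇_max = COP_Carnot × Ẇ = 15.66 × 2.170 hp = 33.97 hp.

34.0 hp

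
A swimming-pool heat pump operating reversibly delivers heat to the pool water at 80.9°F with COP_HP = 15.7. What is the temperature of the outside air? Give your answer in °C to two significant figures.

8.0 °C

COP_HP = T_H/(T_H − T_C) gives T_H − T_C = T_H/COP.
With T_H = 300.32 K, T_C = 300.32 × (1 − 1/15.7) = 281.19 K.
Converting, 281.19 K = 8.04°C.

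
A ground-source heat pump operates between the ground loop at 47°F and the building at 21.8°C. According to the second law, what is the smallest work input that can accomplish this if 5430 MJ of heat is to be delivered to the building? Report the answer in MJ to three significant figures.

In absolute terms T_C = 281.48 K and T_H = 294.95 K, so ΔT = 13.47 K.
The reversible limit is COP_HP = T_H/ΔT = 21.90, so W_min = Q_H/COP = Q_H·ΔT/T_H.
W_min = 5430 × 13.47/294.95 = 247.9 MJ.

248 MJ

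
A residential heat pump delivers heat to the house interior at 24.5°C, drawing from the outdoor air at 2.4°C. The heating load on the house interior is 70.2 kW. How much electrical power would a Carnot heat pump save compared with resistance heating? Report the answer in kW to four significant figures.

In absolute terms T_C = 275.55 K and T_H = 297.65 K, so ΔT = 22.10 K.
COP_Carnot = T_H/ΔT = 297.65/22.10 = 13.47.
Resistance heating needs Ẇ_res = Q̇_H = 70.20 kW; the reversible heat pump needs only Ẇ_hp = Q̇_H/COP = 5.212 kW.
Saving = 70.20 − 5.212 = 64.99 kW.

64.99 kW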